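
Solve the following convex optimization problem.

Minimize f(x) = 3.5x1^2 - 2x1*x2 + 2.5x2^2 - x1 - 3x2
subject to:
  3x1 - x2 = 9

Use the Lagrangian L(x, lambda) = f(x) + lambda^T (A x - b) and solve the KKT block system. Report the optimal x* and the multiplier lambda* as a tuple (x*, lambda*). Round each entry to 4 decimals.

Form the Lagrangian:
  L(x, lambda) = (1/2) x^T Q x + c^T x + lambda^T (A x - b)
Stationarity (grad_x L = 0): Q x + c + A^T lambda = 0.
Primal feasibility: A x = b.

This gives the KKT block system:
  [ Q   A^T ] [ x     ]   [-c ]
  [ A    0  ] [ lambda ] = [ b ]

Solving the linear system:
  x*      = (3.175, 0.525)
  lambda* = (-6.725)
  f(x*)   = 27.8875

x* = (3.175, 0.525), lambda* = (-6.725)


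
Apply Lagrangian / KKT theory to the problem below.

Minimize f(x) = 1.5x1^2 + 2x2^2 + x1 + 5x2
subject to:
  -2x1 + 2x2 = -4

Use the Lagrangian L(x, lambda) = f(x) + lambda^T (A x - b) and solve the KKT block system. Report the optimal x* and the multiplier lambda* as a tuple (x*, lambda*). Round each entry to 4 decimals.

Form the Lagrangian:
  L(x, lambda) = (1/2) x^T Q x + c^T x + lambda^T (A x - b)
Stationarity (grad_x L = 0): Q x + c + A^T lambda = 0.
Primal feasibility: A x = b.

This gives the KKT block system:
  [ Q   A^T ] [ x     ]   [-c ]
  [ A    0  ] [ lambda ] = [ b ]

Solving the linear system:
  x*      = (0.2857, -1.7143)
  lambda* = (0.9286)
  f(x*)   = -2.2857

x* = (0.2857, -1.7143), lambda* = (0.9286)


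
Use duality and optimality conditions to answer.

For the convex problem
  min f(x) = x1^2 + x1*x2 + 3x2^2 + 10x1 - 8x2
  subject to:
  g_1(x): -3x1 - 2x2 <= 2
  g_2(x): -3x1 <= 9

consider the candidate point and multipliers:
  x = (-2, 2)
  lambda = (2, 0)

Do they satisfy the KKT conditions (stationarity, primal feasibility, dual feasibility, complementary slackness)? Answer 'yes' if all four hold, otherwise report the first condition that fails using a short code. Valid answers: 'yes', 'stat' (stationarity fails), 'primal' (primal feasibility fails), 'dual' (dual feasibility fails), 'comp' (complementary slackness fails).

Gradient of f: grad f(x) = Q x + c = (8, 2)
Constraint values g_i(x) = a_i^T x - b_i:
  g_1((-2, 2)) = 0
  g_2((-2, 2)) = -3
Stationarity residual: grad f(x) + sum_i lambda_i a_i = (2, -2)
  -> stationarity FAILS
Primal feasibility (all g_i <= 0): OK
Dual feasibility (all lambda_i >= 0): OK
Complementary slackness (lambda_i * g_i(x) = 0 for all i): OK

Verdict: the first failing condition is stationarity -> stat.

stat


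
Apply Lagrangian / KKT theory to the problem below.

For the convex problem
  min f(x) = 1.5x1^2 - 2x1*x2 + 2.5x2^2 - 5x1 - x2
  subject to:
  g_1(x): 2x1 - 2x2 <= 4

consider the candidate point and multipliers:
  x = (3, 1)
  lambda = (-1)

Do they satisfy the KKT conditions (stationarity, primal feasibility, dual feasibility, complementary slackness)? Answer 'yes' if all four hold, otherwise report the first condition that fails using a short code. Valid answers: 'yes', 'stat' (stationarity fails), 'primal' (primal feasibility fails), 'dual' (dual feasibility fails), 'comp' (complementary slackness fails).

Gradient of f: grad f(x) = Q x + c = (2, -2)
Constraint values g_i(x) = a_i^T x - b_i:
  g_1((3, 1)) = 0
Stationarity residual: grad f(x) + sum_i lambda_i a_i = (0, 0)
  -> stationarity OK
Primal feasibility (all g_i <= 0): OK
Dual feasibility (all lambda_i >= 0): FAILS
Complementary slackness (lambda_i * g_i(x) = 0 for all i): OK

Verdict: the first failing condition is dual_feasibility -> dual.

dual


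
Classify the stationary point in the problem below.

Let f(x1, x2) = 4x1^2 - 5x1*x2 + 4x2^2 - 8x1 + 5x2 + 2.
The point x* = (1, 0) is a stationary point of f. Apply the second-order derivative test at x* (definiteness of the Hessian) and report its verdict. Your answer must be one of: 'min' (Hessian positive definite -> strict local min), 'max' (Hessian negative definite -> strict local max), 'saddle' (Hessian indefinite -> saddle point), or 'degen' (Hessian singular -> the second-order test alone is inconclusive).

Compute the Hessian H = grad^2 f:
  H = [[8, -5], [-5, 8]]
Verify stationarity: grad f(x*) = H x* + g = (0, 0).
Eigenvalues of H: 3, 13.
Both eigenvalues > 0, so H is positive definite -> x* is a strict local min.

min


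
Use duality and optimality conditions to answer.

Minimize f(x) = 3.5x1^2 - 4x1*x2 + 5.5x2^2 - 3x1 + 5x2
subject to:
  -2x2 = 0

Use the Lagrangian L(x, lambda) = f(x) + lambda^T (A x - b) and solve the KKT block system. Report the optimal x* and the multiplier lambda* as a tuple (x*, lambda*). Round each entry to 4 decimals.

Form the Lagrangian:
  L(x, lambda) = (1/2) x^T Q x + c^T x + lambda^T (A x - b)
Stationarity (grad_x L = 0): Q x + c + A^T lambda = 0.
Primal feasibility: A x = b.

This gives the KKT block system:
  [ Q   A^T ] [ x     ]   [-c ]
  [ A    0  ] [ lambda ] = [ b ]

Solving the linear system:
  x*      = (0.4286, 0)
  lambda* = (1.6429)
  f(x*)   = -0.6429

x* = (0.4286, 0), lambda* = (1.6429)


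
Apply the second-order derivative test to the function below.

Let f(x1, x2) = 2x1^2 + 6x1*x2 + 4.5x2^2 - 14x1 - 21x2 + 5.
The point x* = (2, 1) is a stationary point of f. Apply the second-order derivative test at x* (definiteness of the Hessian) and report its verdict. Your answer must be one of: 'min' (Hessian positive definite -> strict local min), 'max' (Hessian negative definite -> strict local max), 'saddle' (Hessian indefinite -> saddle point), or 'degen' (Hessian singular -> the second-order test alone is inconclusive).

Compute the Hessian H = grad^2 f:
  H = [[4, 6], [6, 9]]
Verify stationarity: grad f(x*) = H x* + g = (0, 0).
Eigenvalues of H: 0, 13.
H has a zero eigenvalue (singular; positive semidefinite but not definite), so H is neither positive definite, negative definite, nor indefinite. The second-order test alone is inconclusive -> degen.
(Indeed, f is constant along the null direction of H through x*, so x* is not a strict local extremum.)

degen


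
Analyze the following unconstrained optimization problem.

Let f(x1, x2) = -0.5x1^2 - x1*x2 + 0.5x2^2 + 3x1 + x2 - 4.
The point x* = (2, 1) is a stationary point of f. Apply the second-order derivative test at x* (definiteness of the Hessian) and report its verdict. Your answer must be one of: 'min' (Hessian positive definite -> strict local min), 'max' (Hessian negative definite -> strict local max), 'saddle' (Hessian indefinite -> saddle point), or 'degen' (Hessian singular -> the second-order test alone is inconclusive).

Compute the Hessian H = grad^2 f:
  H = [[-1, -1], [-1, 1]]
Verify stationarity: grad f(x*) = H x* + g = (0, 0).
Eigenvalues of H: -1.4142, 1.4142.
Eigenvalues have mixed signs, so H is indefinite -> x* is a saddle point.

saddle


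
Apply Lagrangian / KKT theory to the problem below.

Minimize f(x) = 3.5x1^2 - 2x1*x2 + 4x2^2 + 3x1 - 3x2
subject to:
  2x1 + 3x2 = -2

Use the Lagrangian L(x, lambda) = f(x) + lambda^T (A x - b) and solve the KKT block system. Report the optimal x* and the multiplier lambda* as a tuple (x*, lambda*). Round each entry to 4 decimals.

Form the Lagrangian:
  L(x, lambda) = (1/2) x^T Q x + c^T x + lambda^T (A x - b)
Stationarity (grad_x L = 0): Q x + c + A^T lambda = 0.
Primal feasibility: A x = b.

This gives the KKT block system:
  [ Q   A^T ] [ x     ]   [-c ]
  [ A    0  ] [ lambda ] = [ b ]

Solving the linear system:
  x*      = (-0.7479, -0.1681)
  lambda* = (0.9496)
  f(x*)   = 0.0798

x* = (-0.7479, -0.1681), lambda* = (0.9496)


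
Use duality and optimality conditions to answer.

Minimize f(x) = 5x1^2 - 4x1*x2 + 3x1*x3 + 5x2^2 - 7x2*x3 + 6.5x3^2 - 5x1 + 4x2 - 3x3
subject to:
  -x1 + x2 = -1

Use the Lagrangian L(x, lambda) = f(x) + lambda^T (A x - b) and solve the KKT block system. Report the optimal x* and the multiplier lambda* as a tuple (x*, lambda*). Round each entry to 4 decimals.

Form the Lagrangian:
  L(x, lambda) = (1/2) x^T Q x + c^T x + lambda^T (A x - b)
Stationarity (grad_x L = 0): Q x + c + A^T lambda = 0.
Primal feasibility: A x = b.

This gives the KKT block system:
  [ Q   A^T ] [ x     ]   [-c ]
  [ A    0  ] [ lambda ] = [ b ]

Solving the linear system:
  x*      = (0.5357, -0.4643, -0.1429)
  lambda* = (1.7857)
  f(x*)   = -1.1607

x* = (0.5357, -0.4643, -0.1429), lambda* = (1.7857)


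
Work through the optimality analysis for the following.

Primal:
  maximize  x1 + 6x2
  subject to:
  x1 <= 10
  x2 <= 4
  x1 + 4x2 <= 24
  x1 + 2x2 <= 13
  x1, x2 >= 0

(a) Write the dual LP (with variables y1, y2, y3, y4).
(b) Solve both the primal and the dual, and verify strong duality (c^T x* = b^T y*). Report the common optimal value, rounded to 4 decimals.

The standard primal-dual pair for 'max c^T x s.t. A x <= b, x >= 0' is:
  Dual:  min b^T y  s.t.  A^T y >= c,  y >= 0.

So the dual LP is:
  minimize  10y1 + 4y2 + 24y3 + 13y4
  subject to:
    y1 + y3 + y4 >= 1
    y2 + 4y3 + 2y4 >= 6
    y1, y2, y3, y4 >= 0

Solving the primal: x* = (5, 4).
  primal value c^T x* = 29.
Solving the dual: y* = (0, 4, 0, 1).
  dual value b^T y* = 29.
Strong duality: c^T x* = b^T y*. Confirmed.

29


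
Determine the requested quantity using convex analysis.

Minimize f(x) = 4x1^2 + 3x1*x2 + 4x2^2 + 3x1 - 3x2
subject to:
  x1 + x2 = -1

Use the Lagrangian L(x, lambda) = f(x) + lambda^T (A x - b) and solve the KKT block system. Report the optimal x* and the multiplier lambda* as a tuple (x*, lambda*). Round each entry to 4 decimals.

Form the Lagrangian:
  L(x, lambda) = (1/2) x^T Q x + c^T x + lambda^T (A x - b)
Stationarity (grad_x L = 0): Q x + c + A^T lambda = 0.
Primal feasibility: A x = b.

This gives the KKT block system:
  [ Q   A^T ] [ x     ]   [-c ]
  [ A    0  ] [ lambda ] = [ b ]

Solving the linear system:
  x*      = (-1.1, 0.1)
  lambda* = (5.5)
  f(x*)   = 0.95

x* = (-1.1, 0.1), lambda* = (5.5)


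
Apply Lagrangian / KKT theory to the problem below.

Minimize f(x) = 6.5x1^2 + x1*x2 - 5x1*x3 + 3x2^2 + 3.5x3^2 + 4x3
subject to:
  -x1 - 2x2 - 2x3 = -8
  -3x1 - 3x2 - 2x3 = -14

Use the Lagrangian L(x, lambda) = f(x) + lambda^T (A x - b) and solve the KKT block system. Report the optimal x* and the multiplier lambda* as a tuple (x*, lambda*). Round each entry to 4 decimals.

Form the Lagrangian:
  L(x, lambda) = (1/2) x^T Q x + c^T x + lambda^T (A x - b)
Stationarity (grad_x L = 0): Q x + c + A^T lambda = 0.
Primal feasibility: A x = b.

This gives the KKT block system:
  [ Q   A^T ] [ x     ]   [-c ]
  [ A    0  ] [ lambda ] = [ b ]

Solving the linear system:
  x*      = (2.1037, 1.7926, 1.1556)
  lambda* = (-10.5037, 11.2889)
  f(x*)   = 39.3185

x* = (2.1037, 1.7926, 1.1556), lambda* = (-10.5037, 11.2889)


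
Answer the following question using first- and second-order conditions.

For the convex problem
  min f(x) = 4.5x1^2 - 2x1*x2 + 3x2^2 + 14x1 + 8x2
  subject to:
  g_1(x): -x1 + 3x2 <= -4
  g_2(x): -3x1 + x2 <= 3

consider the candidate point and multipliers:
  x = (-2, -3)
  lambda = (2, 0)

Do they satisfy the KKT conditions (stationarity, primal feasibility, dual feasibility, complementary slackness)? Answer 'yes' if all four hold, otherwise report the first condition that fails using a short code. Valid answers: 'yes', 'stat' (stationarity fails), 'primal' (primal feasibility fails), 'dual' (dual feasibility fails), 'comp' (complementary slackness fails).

Gradient of f: grad f(x) = Q x + c = (2, -6)
Constraint values g_i(x) = a_i^T x - b_i:
  g_1((-2, -3)) = -3
  g_2((-2, -3)) = 0
Stationarity residual: grad f(x) + sum_i lambda_i a_i = (0, 0)
  -> stationarity OK
Primal feasibility (all g_i <= 0): OK
Dual feasibility (all lambda_i >= 0): OK
Complementary slackness (lambda_i * g_i(x) = 0 for all i): FAILS

Verdict: the first failing condition is complementary_slackness -> comp.

comp


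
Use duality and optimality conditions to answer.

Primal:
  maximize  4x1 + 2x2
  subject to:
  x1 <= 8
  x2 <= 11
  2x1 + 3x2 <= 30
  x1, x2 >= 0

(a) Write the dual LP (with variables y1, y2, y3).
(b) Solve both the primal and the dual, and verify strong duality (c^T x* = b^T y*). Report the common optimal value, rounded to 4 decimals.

The standard primal-dual pair for 'max c^T x s.t. A x <= b, x >= 0' is:
  Dual:  min b^T y  s.t.  A^T y >= c,  y >= 0.

So the dual LP is:
  minimize  8y1 + 11y2 + 30y3
  subject to:
    y1 + 2y3 >= 4
    y2 + 3y3 >= 2
    y1, y2, y3 >= 0

Solving the primal: x* = (8, 4.6667).
  primal value c^T x* = 41.3333.
Solving the dual: y* = (2.6667, 0, 0.6667).
  dual value b^T y* = 41.3333.
Strong duality: c^T x* = b^T y*. Confirmed.

41.3333


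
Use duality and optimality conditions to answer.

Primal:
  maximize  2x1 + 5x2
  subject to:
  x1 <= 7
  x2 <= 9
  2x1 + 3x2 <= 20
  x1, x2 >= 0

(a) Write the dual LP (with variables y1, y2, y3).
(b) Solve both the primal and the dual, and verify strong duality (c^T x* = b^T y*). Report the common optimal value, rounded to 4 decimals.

The standard primal-dual pair for 'max c^T x s.t. A x <= b, x >= 0' is:
  Dual:  min b^T y  s.t.  A^T y >= c,  y >= 0.

So the dual LP is:
  minimize  7y1 + 9y2 + 20y3
  subject to:
    y1 + 2y3 >= 2
    y2 + 3y3 >= 5
    y1, y2, y3 >= 0

Solving the primal: x* = (0, 6.6667).
  primal value c^T x* = 33.3333.
Solving the dual: y* = (0, 0, 1.6667).
  dual value b^T y* = 33.3333.
Strong duality: c^T x* = b^T y*. Confirmed.

33.3333


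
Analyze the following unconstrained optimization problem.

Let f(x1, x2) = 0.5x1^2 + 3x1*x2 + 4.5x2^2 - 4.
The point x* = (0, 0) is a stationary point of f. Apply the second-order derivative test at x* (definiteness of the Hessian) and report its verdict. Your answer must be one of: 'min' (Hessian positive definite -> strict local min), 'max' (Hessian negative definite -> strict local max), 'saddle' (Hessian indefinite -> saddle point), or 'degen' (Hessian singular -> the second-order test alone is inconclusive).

Compute the Hessian H = grad^2 f:
  H = [[1, 3], [3, 9]]
Verify stationarity: grad f(x*) = H x* + g = (0, 0).
Eigenvalues of H: 0, 10.
H has a zero eigenvalue (singular; positive semidefinite but not definite), so H is neither positive definite, negative definite, nor indefinite. The second-order test alone is inconclusive -> degen.
(Indeed, f is constant along the null direction of H through x*, so x* is not a strict local extremum.)

degen


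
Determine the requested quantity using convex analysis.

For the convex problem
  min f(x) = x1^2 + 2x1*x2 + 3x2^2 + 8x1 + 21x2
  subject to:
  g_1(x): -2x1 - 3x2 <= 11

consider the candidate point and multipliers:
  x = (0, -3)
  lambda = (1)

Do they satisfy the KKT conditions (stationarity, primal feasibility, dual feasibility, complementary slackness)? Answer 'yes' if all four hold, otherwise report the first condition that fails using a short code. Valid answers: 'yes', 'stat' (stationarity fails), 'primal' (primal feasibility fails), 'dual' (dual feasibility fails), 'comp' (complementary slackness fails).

Gradient of f: grad f(x) = Q x + c = (2, 3)
Constraint values g_i(x) = a_i^T x - b_i:
  g_1((0, -3)) = -2
Stationarity residual: grad f(x) + sum_i lambda_i a_i = (0, 0)
  -> stationarity OK
Primal feasibility (all g_i <= 0): OK
Dual feasibility (all lambda_i >= 0): OK
Complementary slackness (lambda_i * g_i(x) = 0 for all i): FAILS

Verdict: the first failing condition is complementary_slackness -> comp.

comp


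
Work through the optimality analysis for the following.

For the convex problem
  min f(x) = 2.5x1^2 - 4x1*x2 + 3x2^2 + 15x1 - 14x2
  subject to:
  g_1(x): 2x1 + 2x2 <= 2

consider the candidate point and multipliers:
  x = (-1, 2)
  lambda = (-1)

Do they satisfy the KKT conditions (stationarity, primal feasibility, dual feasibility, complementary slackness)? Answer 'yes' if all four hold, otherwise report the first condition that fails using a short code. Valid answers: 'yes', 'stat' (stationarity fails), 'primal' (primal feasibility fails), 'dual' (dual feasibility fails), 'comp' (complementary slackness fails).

Gradient of f: grad f(x) = Q x + c = (2, 2)
Constraint values g_i(x) = a_i^T x - b_i:
  g_1((-1, 2)) = 0
Stationarity residual: grad f(x) + sum_i lambda_i a_i = (0, 0)
  -> stationarity OK
Primal feasibility (all g_i <= 0): OK
Dual feasibility (all lambda_i >= 0): FAILS
Complementary slackness (lambda_i * g_i(x) = 0 for all i): OK

Verdict: the first failing condition is dual_feasibility -> dual.

dual


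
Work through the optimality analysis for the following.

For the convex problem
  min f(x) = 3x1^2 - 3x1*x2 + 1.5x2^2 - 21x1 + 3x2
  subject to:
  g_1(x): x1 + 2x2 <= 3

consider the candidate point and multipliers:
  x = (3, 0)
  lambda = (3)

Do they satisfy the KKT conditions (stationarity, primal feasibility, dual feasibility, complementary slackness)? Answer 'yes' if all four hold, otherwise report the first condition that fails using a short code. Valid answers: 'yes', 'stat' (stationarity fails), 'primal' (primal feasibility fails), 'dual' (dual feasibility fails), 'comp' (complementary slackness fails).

Gradient of f: grad f(x) = Q x + c = (-3, -6)
Constraint values g_i(x) = a_i^T x - b_i:
  g_1((3, 0)) = 0
Stationarity residual: grad f(x) + sum_i lambda_i a_i = (0, 0)
  -> stationarity OK
Primal feasibility (all g_i <= 0): OK
Dual feasibility (all lambda_i >= 0): OK
Complementary slackness (lambda_i * g_i(x) = 0 for all i): OK

Verdict: yes, KKT holds.

yes


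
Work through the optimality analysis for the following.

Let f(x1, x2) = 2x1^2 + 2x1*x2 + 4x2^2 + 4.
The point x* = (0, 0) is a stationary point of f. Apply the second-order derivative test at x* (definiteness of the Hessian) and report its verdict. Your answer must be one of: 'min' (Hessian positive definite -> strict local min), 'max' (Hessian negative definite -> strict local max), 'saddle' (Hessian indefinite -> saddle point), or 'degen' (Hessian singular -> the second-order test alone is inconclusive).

Compute the Hessian H = grad^2 f:
  H = [[4, 2], [2, 8]]
Verify stationarity: grad f(x*) = H x* + g = (0, 0).
Eigenvalues of H: 3.1716, 8.8284.
Both eigenvalues > 0, so H is positive definite -> x* is a strict local min.

min


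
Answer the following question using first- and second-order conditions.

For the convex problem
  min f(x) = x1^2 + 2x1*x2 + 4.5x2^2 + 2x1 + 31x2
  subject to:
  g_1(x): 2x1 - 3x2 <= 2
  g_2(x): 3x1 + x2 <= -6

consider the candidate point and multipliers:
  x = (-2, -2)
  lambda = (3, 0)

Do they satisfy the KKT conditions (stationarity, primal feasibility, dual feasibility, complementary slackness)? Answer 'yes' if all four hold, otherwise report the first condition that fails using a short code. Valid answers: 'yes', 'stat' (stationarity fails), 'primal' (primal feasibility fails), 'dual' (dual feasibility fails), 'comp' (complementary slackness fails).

Gradient of f: grad f(x) = Q x + c = (-6, 9)
Constraint values g_i(x) = a_i^T x - b_i:
  g_1((-2, -2)) = 0
  g_2((-2, -2)) = -2
Stationarity residual: grad f(x) + sum_i lambda_i a_i = (0, 0)
  -> stationarity OK
Primal feasibility (all g_i <= 0): OK
Dual feasibility (all lambda_i >= 0): OK
Complementary slackness (lambda_i * g_i(x) = 0 for all i): OK

Verdict: yes, KKT holds.

yes


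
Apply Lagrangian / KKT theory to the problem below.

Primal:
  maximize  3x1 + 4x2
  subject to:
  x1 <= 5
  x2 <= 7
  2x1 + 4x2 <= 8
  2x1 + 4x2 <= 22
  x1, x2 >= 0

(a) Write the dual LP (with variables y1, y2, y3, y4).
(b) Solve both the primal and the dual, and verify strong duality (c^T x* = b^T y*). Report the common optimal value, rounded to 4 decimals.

The standard primal-dual pair for 'max c^T x s.t. A x <= b, x >= 0' is:
  Dual:  min b^T y  s.t.  A^T y >= c,  y >= 0.

So the dual LP is:
  minimize  5y1 + 7y2 + 8y3 + 22y4
  subject to:
    y1 + 2y3 + 2y4 >= 3
    y2 + 4y3 + 4y4 >= 4
    y1, y2, y3, y4 >= 0

Solving the primal: x* = (4, 0).
  primal value c^T x* = 12.
Solving the dual: y* = (0, 0, 1.5, 0).
  dual value b^T y* = 12.
Strong duality: c^T x* = b^T y*. Confirmed.

12


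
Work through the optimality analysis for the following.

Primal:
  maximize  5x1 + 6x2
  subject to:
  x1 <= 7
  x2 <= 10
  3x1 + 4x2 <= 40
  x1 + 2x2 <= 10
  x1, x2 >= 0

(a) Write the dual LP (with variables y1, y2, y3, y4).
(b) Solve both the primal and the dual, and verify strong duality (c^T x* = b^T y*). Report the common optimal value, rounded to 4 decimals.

The standard primal-dual pair for 'max c^T x s.t. A x <= b, x >= 0' is:
  Dual:  min b^T y  s.t.  A^T y >= c,  y >= 0.

So the dual LP is:
  minimize  7y1 + 10y2 + 40y3 + 10y4
  subject to:
    y1 + 3y3 + y4 >= 5
    y2 + 4y3 + 2y4 >= 6
    y1, y2, y3, y4 >= 0

Solving the primal: x* = (7, 1.5).
  primal value c^T x* = 44.
Solving the dual: y* = (2, 0, 0, 3).
  dual value b^T y* = 44.
Strong duality: c^T x* = b^T y*. Confirmed.

44


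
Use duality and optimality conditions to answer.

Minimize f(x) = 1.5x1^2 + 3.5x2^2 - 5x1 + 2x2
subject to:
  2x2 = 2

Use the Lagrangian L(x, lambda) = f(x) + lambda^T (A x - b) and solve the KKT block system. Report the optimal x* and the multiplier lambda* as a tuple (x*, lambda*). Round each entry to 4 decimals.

Form the Lagrangian:
  L(x, lambda) = (1/2) x^T Q x + c^T x + lambda^T (A x - b)
Stationarity (grad_x L = 0): Q x + c + A^T lambda = 0.
Primal feasibility: A x = b.

This gives the KKT block system:
  [ Q   A^T ] [ x     ]   [-c ]
  [ A    0  ] [ lambda ] = [ b ]

Solving the linear system:
  x*      = (1.6667, 1)
  lambda* = (-4.5)
  f(x*)   = 1.3333

x* = (1.6667, 1), lambda* = (-4.5)


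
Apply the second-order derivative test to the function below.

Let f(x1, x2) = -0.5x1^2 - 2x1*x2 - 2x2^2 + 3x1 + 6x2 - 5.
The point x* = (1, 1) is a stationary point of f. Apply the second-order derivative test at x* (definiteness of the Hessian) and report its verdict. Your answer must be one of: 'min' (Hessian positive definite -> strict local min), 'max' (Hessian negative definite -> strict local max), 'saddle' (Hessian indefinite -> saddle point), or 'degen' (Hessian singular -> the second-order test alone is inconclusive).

Compute the Hessian H = grad^2 f:
  H = [[-1, -2], [-2, -4]]
Verify stationarity: grad f(x*) = H x* + g = (0, 0).
Eigenvalues of H: -5, 0.
H has a zero eigenvalue (singular; negative semidefinite but not definite), so H is neither positive definite, negative definite, nor indefinite. The second-order test alone is inconclusive -> degen.
(Indeed, f is constant along the null direction of H through x*, so x* is not a strict local extremum.)

degen


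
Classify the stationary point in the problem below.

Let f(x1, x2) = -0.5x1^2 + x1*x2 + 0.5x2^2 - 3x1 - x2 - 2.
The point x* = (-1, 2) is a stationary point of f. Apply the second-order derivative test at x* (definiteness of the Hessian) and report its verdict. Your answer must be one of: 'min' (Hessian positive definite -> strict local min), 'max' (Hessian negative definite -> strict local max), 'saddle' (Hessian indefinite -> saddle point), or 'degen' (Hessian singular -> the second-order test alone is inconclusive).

Compute the Hessian H = grad^2 f:
  H = [[-1, 1], [1, 1]]
Verify stationarity: grad f(x*) = H x* + g = (0, 0).
Eigenvalues of H: -1.4142, 1.4142.
Eigenvalues have mixed signs, so H is indefinite -> x* is a saddle point.

saddle


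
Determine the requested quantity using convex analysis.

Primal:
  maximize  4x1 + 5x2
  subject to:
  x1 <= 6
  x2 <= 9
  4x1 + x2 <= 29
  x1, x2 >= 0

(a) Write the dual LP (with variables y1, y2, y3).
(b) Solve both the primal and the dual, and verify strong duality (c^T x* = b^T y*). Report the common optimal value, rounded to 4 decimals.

The standard primal-dual pair for 'max c^T x s.t. A x <= b, x >= 0' is:
  Dual:  min b^T y  s.t.  A^T y >= c,  y >= 0.

So the dual LP is:
  minimize  6y1 + 9y2 + 29y3
  subject to:
    y1 + 4y3 >= 4
    y2 + y3 >= 5
    y1, y2, y3 >= 0

Solving the primal: x* = (5, 9).
  primal value c^T x* = 65.
Solving the dual: y* = (0, 4, 1).
  dual value b^T y* = 65.
Strong duality: c^T x* = b^T y*. Confirmed.

65


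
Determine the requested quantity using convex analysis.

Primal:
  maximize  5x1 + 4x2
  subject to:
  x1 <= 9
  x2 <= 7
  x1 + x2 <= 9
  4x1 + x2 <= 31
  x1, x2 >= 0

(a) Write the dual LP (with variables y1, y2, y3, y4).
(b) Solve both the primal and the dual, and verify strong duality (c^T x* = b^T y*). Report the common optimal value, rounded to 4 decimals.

The standard primal-dual pair for 'max c^T x s.t. A x <= b, x >= 0' is:
  Dual:  min b^T y  s.t.  A^T y >= c,  y >= 0.

So the dual LP is:
  minimize  9y1 + 7y2 + 9y3 + 31y4
  subject to:
    y1 + y3 + 4y4 >= 5
    y2 + y3 + y4 >= 4
    y1, y2, y3, y4 >= 0

Solving the primal: x* = (7.3333, 1.6667).
  primal value c^T x* = 43.3333.
Solving the dual: y* = (0, 0, 3.6667, 0.3333).
  dual value b^T y* = 43.3333.
Strong duality: c^T x* = b^T y*. Confirmed.

43.3333


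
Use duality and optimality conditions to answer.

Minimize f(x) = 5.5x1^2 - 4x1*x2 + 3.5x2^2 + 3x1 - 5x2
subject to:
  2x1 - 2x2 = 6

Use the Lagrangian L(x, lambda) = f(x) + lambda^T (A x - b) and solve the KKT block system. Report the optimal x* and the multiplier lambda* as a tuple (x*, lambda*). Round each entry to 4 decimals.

Form the Lagrangian:
  L(x, lambda) = (1/2) x^T Q x + c^T x + lambda^T (A x - b)
Stationarity (grad_x L = 0): Q x + c + A^T lambda = 0.
Primal feasibility: A x = b.

This gives the KKT block system:
  [ Q   A^T ] [ x     ]   [-c ]
  [ A    0  ] [ lambda ] = [ b ]

Solving the linear system:
  x*      = (1.1, -1.9)
  lambda* = (-11.35)
  f(x*)   = 40.45

x* = (1.1, -1.9), lambda* = (-11.35)


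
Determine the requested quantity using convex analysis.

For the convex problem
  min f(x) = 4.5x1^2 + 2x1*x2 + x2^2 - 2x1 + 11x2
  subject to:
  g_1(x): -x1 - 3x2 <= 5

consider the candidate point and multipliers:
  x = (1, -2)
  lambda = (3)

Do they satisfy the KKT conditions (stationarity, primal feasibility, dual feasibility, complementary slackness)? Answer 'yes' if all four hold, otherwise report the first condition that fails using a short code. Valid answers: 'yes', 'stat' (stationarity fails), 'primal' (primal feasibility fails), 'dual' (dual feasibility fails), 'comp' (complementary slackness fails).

Gradient of f: grad f(x) = Q x + c = (3, 9)
Constraint values g_i(x) = a_i^T x - b_i:
  g_1((1, -2)) = 0
Stationarity residual: grad f(x) + sum_i lambda_i a_i = (0, 0)
  -> stationarity OK
Primal feasibility (all g_i <= 0): OK
Dual feasibility (all lambda_i >= 0): OK
Complementary slackness (lambda_i * g_i(x) = 0 for all i): OK

Verdict: yes, KKT holds.

yes


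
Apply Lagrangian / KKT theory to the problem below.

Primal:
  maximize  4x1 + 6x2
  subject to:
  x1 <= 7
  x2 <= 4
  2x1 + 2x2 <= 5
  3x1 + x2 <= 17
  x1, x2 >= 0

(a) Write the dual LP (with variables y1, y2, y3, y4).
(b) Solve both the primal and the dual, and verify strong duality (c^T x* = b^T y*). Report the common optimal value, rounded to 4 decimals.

The standard primal-dual pair for 'max c^T x s.t. A x <= b, x >= 0' is:
  Dual:  min b^T y  s.t.  A^T y >= c,  y >= 0.

So the dual LP is:
  minimize  7y1 + 4y2 + 5y3 + 17y4
  subject to:
    y1 + 2y3 + 3y4 >= 4
    y2 + 2y3 + y4 >= 6
    y1, y2, y3, y4 >= 0

Solving the primal: x* = (0, 2.5).
  primal value c^T x* = 15.
Solving the dual: y* = (0, 0, 3, 0).
  dual value b^T y* = 15.
Strong duality: c^T x* = b^T y*. Confirmed.

15


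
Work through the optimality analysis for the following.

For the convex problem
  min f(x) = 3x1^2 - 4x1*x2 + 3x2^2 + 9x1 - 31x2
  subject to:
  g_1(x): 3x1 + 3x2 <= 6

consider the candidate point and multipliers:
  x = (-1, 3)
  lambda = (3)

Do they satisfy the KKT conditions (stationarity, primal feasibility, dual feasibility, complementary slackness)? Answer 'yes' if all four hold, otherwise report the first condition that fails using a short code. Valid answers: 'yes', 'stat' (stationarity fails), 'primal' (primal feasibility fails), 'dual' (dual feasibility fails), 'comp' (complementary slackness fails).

Gradient of f: grad f(x) = Q x + c = (-9, -9)
Constraint values g_i(x) = a_i^T x - b_i:
  g_1((-1, 3)) = 0
Stationarity residual: grad f(x) + sum_i lambda_i a_i = (0, 0)
  -> stationarity OK
Primal feasibility (all g_i <= 0): OK
Dual feasibility (all lambda_i >= 0): OK
Complementary slackness (lambda_i * g_i(x) = 0 for all i): OK

Verdict: yes, KKT holds.

yes


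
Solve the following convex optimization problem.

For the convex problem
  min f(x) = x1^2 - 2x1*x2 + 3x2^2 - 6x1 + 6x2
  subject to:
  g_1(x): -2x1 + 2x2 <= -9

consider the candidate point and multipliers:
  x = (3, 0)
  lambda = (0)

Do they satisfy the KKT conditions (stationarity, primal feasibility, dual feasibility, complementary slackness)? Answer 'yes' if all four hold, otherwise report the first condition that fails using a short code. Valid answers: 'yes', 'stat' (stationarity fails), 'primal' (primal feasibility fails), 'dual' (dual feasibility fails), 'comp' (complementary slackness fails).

Gradient of f: grad f(x) = Q x + c = (0, 0)
Constraint values g_i(x) = a_i^T x - b_i:
  g_1((3, 0)) = 3
Stationarity residual: grad f(x) + sum_i lambda_i a_i = (0, 0)
  -> stationarity OK
Primal feasibility (all g_i <= 0): FAILS
Dual feasibility (all lambda_i >= 0): OK
Complementary slackness (lambda_i * g_i(x) = 0 for all i): OK

Verdict: the first failing condition is primal_feasibility -> primal.

primal


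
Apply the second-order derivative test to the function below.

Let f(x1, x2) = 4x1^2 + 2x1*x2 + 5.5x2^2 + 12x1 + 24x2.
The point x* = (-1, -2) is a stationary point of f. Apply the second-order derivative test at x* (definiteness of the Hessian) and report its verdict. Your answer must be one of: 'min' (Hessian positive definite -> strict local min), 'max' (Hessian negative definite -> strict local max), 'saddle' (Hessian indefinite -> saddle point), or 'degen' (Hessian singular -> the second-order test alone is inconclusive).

Compute the Hessian H = grad^2 f:
  H = [[8, 2], [2, 11]]
Verify stationarity: grad f(x*) = H x* + g = (0, 0).
Eigenvalues of H: 7, 12.
Both eigenvalues > 0, so H is positive definite -> x* is a strict local min.

min


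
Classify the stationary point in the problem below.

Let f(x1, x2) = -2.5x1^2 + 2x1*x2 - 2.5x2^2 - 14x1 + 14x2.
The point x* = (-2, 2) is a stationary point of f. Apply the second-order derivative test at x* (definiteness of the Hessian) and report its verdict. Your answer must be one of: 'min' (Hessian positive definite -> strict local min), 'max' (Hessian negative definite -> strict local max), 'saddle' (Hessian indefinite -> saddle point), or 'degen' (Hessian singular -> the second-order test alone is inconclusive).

Compute the Hessian H = grad^2 f:
  H = [[-5, 2], [2, -5]]
Verify stationarity: grad f(x*) = H x* + g = (0, 0).
Eigenvalues of H: -7, -3.
Both eigenvalues < 0, so H is negative definite -> x* is a strict local max.

max


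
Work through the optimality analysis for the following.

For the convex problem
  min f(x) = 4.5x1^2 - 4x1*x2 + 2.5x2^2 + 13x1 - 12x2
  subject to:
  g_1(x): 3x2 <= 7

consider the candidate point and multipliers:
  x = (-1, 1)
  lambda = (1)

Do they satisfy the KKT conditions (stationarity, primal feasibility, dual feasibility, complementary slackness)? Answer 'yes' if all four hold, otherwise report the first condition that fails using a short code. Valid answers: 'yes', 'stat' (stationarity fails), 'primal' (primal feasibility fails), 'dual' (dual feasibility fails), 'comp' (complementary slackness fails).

Gradient of f: grad f(x) = Q x + c = (0, -3)
Constraint values g_i(x) = a_i^T x - b_i:
  g_1((-1, 1)) = -4
Stationarity residual: grad f(x) + sum_i lambda_i a_i = (0, 0)
  -> stationarity OK
Primal feasibility (all g_i <= 0): OK
Dual feasibility (all lambda_i >= 0): OK
Complementary slackness (lambda_i * g_i(x) = 0 for all i): FAILS

Verdict: the first failing condition is complementary_slackness -> comp.

comp


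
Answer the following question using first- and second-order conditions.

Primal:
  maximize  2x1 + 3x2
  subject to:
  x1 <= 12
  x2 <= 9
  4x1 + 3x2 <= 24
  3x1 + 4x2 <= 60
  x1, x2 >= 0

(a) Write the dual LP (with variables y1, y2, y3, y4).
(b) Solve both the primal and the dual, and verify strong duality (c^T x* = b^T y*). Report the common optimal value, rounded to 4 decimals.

The standard primal-dual pair for 'max c^T x s.t. A x <= b, x >= 0' is:
  Dual:  min b^T y  s.t.  A^T y >= c,  y >= 0.

So the dual LP is:
  minimize  12y1 + 9y2 + 24y3 + 60y4
  subject to:
    y1 + 4y3 + 3y4 >= 2
    y2 + 3y3 + 4y4 >= 3
    y1, y2, y3, y4 >= 0

Solving the primal: x* = (0, 8).
  primal value c^T x* = 24.
Solving the dual: y* = (0, 0, 1, 0).
  dual value b^T y* = 24.
Strong duality: c^T x* = b^T y*. Confirmed.

24


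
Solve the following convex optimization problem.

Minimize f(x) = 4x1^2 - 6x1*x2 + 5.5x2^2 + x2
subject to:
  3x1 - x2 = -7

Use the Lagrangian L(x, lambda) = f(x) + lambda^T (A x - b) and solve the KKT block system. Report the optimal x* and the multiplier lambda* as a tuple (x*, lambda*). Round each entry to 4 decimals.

Form the Lagrangian:
  L(x, lambda) = (1/2) x^T Q x + c^T x + lambda^T (A x - b)
Stationarity (grad_x L = 0): Q x + c + A^T lambda = 0.
Primal feasibility: A x = b.

This gives the KKT block system:
  [ Q   A^T ] [ x     ]   [-c ]
  [ A    0  ] [ lambda ] = [ b ]

Solving the linear system:
  x*      = (-2.7042, -1.1127)
  lambda* = (4.9859)
  f(x*)   = 16.8944

x* = (-2.7042, -1.1127), lambda* = (4.9859)


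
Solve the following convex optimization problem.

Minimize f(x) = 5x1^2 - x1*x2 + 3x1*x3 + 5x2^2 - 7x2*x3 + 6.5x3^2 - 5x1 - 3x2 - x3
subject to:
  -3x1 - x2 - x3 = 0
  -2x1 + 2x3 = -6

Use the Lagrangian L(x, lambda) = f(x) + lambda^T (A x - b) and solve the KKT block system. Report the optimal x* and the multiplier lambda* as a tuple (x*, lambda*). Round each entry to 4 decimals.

Form the Lagrangian:
  L(x, lambda) = (1/2) x^T Q x + c^T x + lambda^T (A x - b)
Stationarity (grad_x L = 0): Q x + c + A^T lambda = 0.
Primal feasibility: A x = b.

This gives the KKT block system:
  [ Q   A^T ] [ x     ]   [-c ]
  [ A    0  ] [ lambda ] = [ b ]

Solving the linear system:
  x*      = (1.0672, -1.2688, -1.9328)
  lambda* = (-3.2253, 5.4091)
  f(x*)   = 16.4289

x* = (1.0672, -1.2688, -1.9328), lambda* = (-3.2253, 5.4091)


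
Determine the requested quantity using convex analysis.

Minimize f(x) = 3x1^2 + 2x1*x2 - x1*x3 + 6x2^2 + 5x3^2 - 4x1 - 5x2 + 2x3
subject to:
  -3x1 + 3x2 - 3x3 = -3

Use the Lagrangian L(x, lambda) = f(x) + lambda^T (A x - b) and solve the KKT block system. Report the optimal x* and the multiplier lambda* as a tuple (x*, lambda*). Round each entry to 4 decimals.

Form the Lagrangian:
  L(x, lambda) = (1/2) x^T Q x + c^T x + lambda^T (A x - b)
Stationarity (grad_x L = 0): Q x + c + A^T lambda = 0.
Primal feasibility: A x = b.

This gives the KKT block system:
  [ Q   A^T ] [ x     ]   [-c ]
  [ A    0  ] [ lambda ] = [ b ]

Solving the linear system:
  x*      = (0.9873, 0.0857, 0.0984)
  lambda* = (0.6656)
  f(x*)   = -1.0921

x* = (0.9873, 0.0857, 0.0984), lambda* = (0.6656)


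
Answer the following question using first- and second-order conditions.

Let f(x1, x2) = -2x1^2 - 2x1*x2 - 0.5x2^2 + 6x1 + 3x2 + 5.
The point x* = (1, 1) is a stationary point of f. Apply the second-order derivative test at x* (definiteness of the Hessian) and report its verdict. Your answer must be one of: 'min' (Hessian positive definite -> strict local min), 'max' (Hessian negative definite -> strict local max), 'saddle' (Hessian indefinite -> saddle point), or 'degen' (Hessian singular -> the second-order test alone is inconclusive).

Compute the Hessian H = grad^2 f:
  H = [[-4, -2], [-2, -1]]
Verify stationarity: grad f(x*) = H x* + g = (0, 0).
Eigenvalues of H: -5, 0.
H has a zero eigenvalue (singular; negative semidefinite but not definite), so H is neither positive definite, negative definite, nor indefinite. The second-order test alone is inconclusive -> degen.
(Indeed, f is constant along the null direction of H through x*, so x* is not a strict local extremum.)

degen


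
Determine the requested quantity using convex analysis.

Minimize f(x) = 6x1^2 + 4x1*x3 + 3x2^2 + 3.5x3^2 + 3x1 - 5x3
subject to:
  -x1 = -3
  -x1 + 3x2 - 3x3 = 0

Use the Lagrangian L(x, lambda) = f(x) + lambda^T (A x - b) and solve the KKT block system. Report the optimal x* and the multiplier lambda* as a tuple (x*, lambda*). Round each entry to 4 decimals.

Form the Lagrangian:
  L(x, lambda) = (1/2) x^T Q x + c^T x + lambda^T (A x - b)
Stationarity (grad_x L = 0): Q x + c + A^T lambda = 0.
Primal feasibility: A x = b.

This gives the KKT block system:
  [ Q   A^T ] [ x     ]   [-c ]
  [ A    0  ] [ lambda ] = [ b ]

Solving the linear system:
  x*      = (3, 0, -1)
  lambda* = (35, 0)
  f(x*)   = 59.5

x* = (3, 0, -1), lambda* = (35, 0)


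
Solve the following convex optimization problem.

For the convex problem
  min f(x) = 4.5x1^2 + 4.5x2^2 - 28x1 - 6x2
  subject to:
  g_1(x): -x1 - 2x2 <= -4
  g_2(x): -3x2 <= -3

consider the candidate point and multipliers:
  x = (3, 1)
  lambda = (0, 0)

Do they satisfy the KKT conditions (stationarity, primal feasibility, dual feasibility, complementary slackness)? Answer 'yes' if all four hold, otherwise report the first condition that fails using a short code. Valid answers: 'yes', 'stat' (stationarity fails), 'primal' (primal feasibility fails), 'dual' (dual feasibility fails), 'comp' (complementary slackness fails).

Gradient of f: grad f(x) = Q x + c = (-1, 3)
Constraint values g_i(x) = a_i^T x - b_i:
  g_1((3, 1)) = -1
  g_2((3, 1)) = 0
Stationarity residual: grad f(x) + sum_i lambda_i a_i = (-1, 3)
  -> stationarity FAILS
Primal feasibility (all g_i <= 0): OK
Dual feasibility (all lambda_i >= 0): OK
Complementary slackness (lambda_i * g_i(x) = 0 for all i): OK

Verdict: the first failing condition is stationarity -> stat.

stat


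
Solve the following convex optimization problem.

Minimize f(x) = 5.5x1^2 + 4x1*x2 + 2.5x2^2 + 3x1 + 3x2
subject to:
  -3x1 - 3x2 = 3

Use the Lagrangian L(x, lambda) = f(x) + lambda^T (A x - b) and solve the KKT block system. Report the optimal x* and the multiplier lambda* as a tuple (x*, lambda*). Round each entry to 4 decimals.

Form the Lagrangian:
  L(x, lambda) = (1/2) x^T Q x + c^T x + lambda^T (A x - b)
Stationarity (grad_x L = 0): Q x + c + A^T lambda = 0.
Primal feasibility: A x = b.

This gives the KKT block system:
  [ Q   A^T ] [ x     ]   [-c ]
  [ A    0  ] [ lambda ] = [ b ]

Solving the linear system:
  x*      = (-0.125, -0.875)
  lambda* = (-0.625)
  f(x*)   = -0.5625

x* = (-0.125, -0.875), lambda* = (-0.625)


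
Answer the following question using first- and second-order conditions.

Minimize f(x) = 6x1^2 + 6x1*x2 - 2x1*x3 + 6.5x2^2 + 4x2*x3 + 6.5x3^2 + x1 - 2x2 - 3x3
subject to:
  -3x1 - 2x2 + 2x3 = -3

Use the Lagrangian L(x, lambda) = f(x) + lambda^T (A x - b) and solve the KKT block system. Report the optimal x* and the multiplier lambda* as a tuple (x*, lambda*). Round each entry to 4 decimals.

Form the Lagrangian:
  L(x, lambda) = (1/2) x^T Q x + c^T x + lambda^T (A x - b)
Stationarity (grad_x L = 0): Q x + c + A^T lambda = 0.
Primal feasibility: A x = b.

This gives the KKT block system:
  [ Q   A^T ] [ x     ]   [-c ]
  [ A    0  ] [ lambda ] = [ b ]

Solving the linear system:
  x*      = (0.3404, 0.6017, -0.3877)
  lambda* = (3.1569)
  f(x*)   = 4.8854

x* = (0.3404, 0.6017, -0.3877), lambda* = (3.1569)


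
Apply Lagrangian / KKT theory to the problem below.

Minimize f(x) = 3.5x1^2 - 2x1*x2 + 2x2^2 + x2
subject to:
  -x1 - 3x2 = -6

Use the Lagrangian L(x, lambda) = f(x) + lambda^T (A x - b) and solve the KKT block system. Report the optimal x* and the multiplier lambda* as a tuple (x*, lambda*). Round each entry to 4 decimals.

Form the Lagrangian:
  L(x, lambda) = (1/2) x^T Q x + c^T x + lambda^T (A x - b)
Stationarity (grad_x L = 0): Q x + c + A^T lambda = 0.
Primal feasibility: A x = b.

This gives the KKT block system:
  [ Q   A^T ] [ x     ]   [-c ]
  [ A    0  ] [ lambda ] = [ b ]

Solving the linear system:
  x*      = (0.7975, 1.7342)
  lambda* = (2.1139)
  f(x*)   = 7.2089

x* = (0.7975, 1.7342), lambda* = (2.1139)


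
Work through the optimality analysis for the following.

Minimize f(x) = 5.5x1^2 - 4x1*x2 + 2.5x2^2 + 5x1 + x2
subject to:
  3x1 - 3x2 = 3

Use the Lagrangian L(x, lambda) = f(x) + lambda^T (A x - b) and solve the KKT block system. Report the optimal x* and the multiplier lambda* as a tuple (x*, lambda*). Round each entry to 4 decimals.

Form the Lagrangian:
  L(x, lambda) = (1/2) x^T Q x + c^T x + lambda^T (A x - b)
Stationarity (grad_x L = 0): Q x + c + A^T lambda = 0.
Primal feasibility: A x = b.

This gives the KKT block system:
  [ Q   A^T ] [ x     ]   [-c ]
  [ A    0  ] [ lambda ] = [ b ]

Solving the linear system:
  x*      = (-0.625, -1.625)
  lambda* = (-1.5417)
  f(x*)   = -0.0625

x* = (-0.625, -1.625), lambda* = (-1.5417)
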